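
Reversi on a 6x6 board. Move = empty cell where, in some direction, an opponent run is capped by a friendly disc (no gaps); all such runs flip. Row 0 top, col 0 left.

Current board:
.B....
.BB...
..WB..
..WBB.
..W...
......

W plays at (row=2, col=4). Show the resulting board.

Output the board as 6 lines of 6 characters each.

Answer: .B....
.BB...
..WWW.
..WWB.
..W...
......

Derivation:
Place W at (2,4); scan 8 dirs for brackets.
Dir NW: first cell '.' (not opp) -> no flip
Dir N: first cell '.' (not opp) -> no flip
Dir NE: first cell '.' (not opp) -> no flip
Dir W: opp run (2,3) capped by W -> flip
Dir E: first cell '.' (not opp) -> no flip
Dir SW: opp run (3,3) capped by W -> flip
Dir S: opp run (3,4), next='.' -> no flip
Dir SE: first cell '.' (not opp) -> no flip
All flips: (2,3) (3,3)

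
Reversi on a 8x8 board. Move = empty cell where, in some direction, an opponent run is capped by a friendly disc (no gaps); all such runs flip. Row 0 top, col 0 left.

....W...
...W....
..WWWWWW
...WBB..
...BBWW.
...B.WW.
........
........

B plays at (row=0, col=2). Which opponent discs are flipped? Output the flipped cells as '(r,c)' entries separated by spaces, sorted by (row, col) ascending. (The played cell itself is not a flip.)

Answer: (1,3) (2,4)

Derivation:
Dir NW: edge -> no flip
Dir N: edge -> no flip
Dir NE: edge -> no flip
Dir W: first cell '.' (not opp) -> no flip
Dir E: first cell '.' (not opp) -> no flip
Dir SW: first cell '.' (not opp) -> no flip
Dir S: first cell '.' (not opp) -> no flip
Dir SE: opp run (1,3) (2,4) capped by B -> flip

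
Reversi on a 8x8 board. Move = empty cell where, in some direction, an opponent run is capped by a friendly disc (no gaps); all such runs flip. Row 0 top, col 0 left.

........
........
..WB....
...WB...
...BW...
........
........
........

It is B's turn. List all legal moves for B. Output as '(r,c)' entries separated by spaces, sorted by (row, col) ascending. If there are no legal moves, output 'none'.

Answer: (2,1) (3,2) (4,5) (5,4)

Derivation:
(1,1): no bracket -> illegal
(1,2): no bracket -> illegal
(1,3): no bracket -> illegal
(2,1): flips 1 -> legal
(2,4): no bracket -> illegal
(3,1): no bracket -> illegal
(3,2): flips 1 -> legal
(3,5): no bracket -> illegal
(4,2): no bracket -> illegal
(4,5): flips 1 -> legal
(5,3): no bracket -> illegal
(5,4): flips 1 -> legal
(5,5): no bracket -> illegal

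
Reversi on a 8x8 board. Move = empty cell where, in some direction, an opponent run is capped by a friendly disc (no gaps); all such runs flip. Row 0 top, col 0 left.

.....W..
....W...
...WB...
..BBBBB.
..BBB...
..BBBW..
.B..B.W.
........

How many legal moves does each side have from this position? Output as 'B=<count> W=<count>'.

-- B to move --
(0,3): no bracket -> illegal
(0,4): flips 1 -> legal
(0,6): no bracket -> illegal
(1,2): flips 1 -> legal
(1,3): flips 1 -> legal
(1,5): no bracket -> illegal
(1,6): no bracket -> illegal
(2,2): flips 1 -> legal
(2,5): no bracket -> illegal
(4,5): no bracket -> illegal
(4,6): flips 1 -> legal
(5,6): flips 1 -> legal
(5,7): no bracket -> illegal
(6,5): no bracket -> illegal
(6,7): no bracket -> illegal
(7,5): no bracket -> illegal
(7,6): no bracket -> illegal
(7,7): flips 2 -> legal
B mobility = 7
-- W to move --
(1,3): no bracket -> illegal
(1,5): no bracket -> illegal
(2,1): no bracket -> illegal
(2,2): flips 2 -> legal
(2,5): flips 1 -> legal
(2,6): no bracket -> illegal
(2,7): no bracket -> illegal
(3,1): no bracket -> illegal
(3,7): no bracket -> illegal
(4,1): flips 1 -> legal
(4,5): flips 1 -> legal
(4,6): no bracket -> illegal
(4,7): no bracket -> illegal
(5,0): no bracket -> illegal
(5,1): flips 3 -> legal
(6,0): no bracket -> illegal
(6,2): no bracket -> illegal
(6,3): flips 3 -> legal
(6,5): no bracket -> illegal
(7,0): no bracket -> illegal
(7,1): no bracket -> illegal
(7,2): no bracket -> illegal
(7,3): flips 1 -> legal
(7,4): flips 5 -> legal
(7,5): no bracket -> illegal
W mobility = 8

Answer: B=7 W=8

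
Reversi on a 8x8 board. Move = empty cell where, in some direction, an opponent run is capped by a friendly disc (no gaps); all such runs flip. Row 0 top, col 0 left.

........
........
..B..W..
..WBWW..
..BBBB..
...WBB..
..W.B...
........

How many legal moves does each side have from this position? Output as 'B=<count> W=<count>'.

-- B to move --
(1,4): no bracket -> illegal
(1,5): flips 2 -> legal
(1,6): flips 2 -> legal
(2,1): flips 1 -> legal
(2,3): flips 1 -> legal
(2,4): flips 1 -> legal
(2,6): flips 1 -> legal
(3,1): flips 1 -> legal
(3,6): flips 2 -> legal
(4,1): no bracket -> illegal
(4,6): no bracket -> illegal
(5,1): no bracket -> illegal
(5,2): flips 1 -> legal
(6,1): no bracket -> illegal
(6,3): flips 1 -> legal
(7,1): flips 2 -> legal
(7,2): no bracket -> illegal
(7,3): no bracket -> illegal
B mobility = 11
-- W to move --
(1,1): no bracket -> illegal
(1,2): flips 1 -> legal
(1,3): no bracket -> illegal
(2,1): no bracket -> illegal
(2,3): flips 2 -> legal
(2,4): no bracket -> illegal
(3,1): flips 1 -> legal
(3,6): no bracket -> illegal
(4,1): no bracket -> illegal
(4,6): no bracket -> illegal
(5,1): no bracket -> illegal
(5,2): flips 2 -> legal
(5,6): flips 3 -> legal
(6,3): no bracket -> illegal
(6,5): flips 4 -> legal
(6,6): no bracket -> illegal
(7,3): no bracket -> illegal
(7,4): flips 3 -> legal
(7,5): flips 1 -> legal
W mobility = 8

Answer: B=11 W=8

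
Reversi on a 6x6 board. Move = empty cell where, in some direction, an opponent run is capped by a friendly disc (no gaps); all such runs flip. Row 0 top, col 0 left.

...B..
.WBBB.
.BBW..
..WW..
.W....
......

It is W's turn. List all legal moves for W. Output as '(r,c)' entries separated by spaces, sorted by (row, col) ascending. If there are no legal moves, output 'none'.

Answer: (0,1) (0,2) (0,5) (1,0) (1,5) (2,0) (3,1)

Derivation:
(0,1): flips 1 -> legal
(0,2): flips 2 -> legal
(0,4): no bracket -> illegal
(0,5): flips 1 -> legal
(1,0): flips 1 -> legal
(1,5): flips 3 -> legal
(2,0): flips 2 -> legal
(2,4): no bracket -> illegal
(2,5): no bracket -> illegal
(3,0): no bracket -> illegal
(3,1): flips 1 -> legal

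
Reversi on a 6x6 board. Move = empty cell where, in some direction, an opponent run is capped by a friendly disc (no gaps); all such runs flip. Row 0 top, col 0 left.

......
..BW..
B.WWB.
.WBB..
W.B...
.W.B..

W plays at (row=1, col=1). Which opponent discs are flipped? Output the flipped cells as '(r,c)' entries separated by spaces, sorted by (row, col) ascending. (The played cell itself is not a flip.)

Answer: (1,2)

Derivation:
Dir NW: first cell '.' (not opp) -> no flip
Dir N: first cell '.' (not opp) -> no flip
Dir NE: first cell '.' (not opp) -> no flip
Dir W: first cell '.' (not opp) -> no flip
Dir E: opp run (1,2) capped by W -> flip
Dir SW: opp run (2,0), next=edge -> no flip
Dir S: first cell '.' (not opp) -> no flip
Dir SE: first cell 'W' (not opp) -> no flip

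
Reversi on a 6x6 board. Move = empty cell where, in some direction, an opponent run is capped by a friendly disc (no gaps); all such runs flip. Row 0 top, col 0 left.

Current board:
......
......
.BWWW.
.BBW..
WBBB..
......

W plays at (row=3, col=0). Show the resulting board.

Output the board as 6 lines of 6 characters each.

Place W at (3,0); scan 8 dirs for brackets.
Dir NW: edge -> no flip
Dir N: first cell '.' (not opp) -> no flip
Dir NE: opp run (2,1), next='.' -> no flip
Dir W: edge -> no flip
Dir E: opp run (3,1) (3,2) capped by W -> flip
Dir SW: edge -> no flip
Dir S: first cell 'W' (not opp) -> no flip
Dir SE: opp run (4,1), next='.' -> no flip
All flips: (3,1) (3,2)

Answer: ......
......
.BWWW.
WWWW..
WBBB..
......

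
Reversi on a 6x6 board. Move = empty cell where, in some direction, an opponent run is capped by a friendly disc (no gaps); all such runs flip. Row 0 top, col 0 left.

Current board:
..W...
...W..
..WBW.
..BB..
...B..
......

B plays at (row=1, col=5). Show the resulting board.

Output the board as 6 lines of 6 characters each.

Place B at (1,5); scan 8 dirs for brackets.
Dir NW: first cell '.' (not opp) -> no flip
Dir N: first cell '.' (not opp) -> no flip
Dir NE: edge -> no flip
Dir W: first cell '.' (not opp) -> no flip
Dir E: edge -> no flip
Dir SW: opp run (2,4) capped by B -> flip
Dir S: first cell '.' (not opp) -> no flip
Dir SE: edge -> no flip
All flips: (2,4)

Answer: ..W...
...W.B
..WBB.
..BB..
...B..
......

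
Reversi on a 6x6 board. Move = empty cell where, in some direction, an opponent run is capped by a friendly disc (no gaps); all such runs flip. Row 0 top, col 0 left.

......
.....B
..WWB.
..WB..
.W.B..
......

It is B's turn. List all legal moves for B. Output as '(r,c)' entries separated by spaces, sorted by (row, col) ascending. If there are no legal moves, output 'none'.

Answer: (1,1) (1,3) (2,1) (3,1)

Derivation:
(1,1): flips 1 -> legal
(1,2): no bracket -> illegal
(1,3): flips 1 -> legal
(1,4): no bracket -> illegal
(2,1): flips 3 -> legal
(3,0): no bracket -> illegal
(3,1): flips 1 -> legal
(3,4): no bracket -> illegal
(4,0): no bracket -> illegal
(4,2): no bracket -> illegal
(5,0): no bracket -> illegal
(5,1): no bracket -> illegal
(5,2): no bracket -> illegal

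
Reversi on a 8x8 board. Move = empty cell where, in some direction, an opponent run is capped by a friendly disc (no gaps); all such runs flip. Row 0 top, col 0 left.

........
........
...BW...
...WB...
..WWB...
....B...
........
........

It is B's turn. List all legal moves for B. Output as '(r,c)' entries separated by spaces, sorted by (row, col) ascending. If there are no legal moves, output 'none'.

(1,3): no bracket -> illegal
(1,4): flips 1 -> legal
(1,5): no bracket -> illegal
(2,2): flips 1 -> legal
(2,5): flips 1 -> legal
(3,1): no bracket -> illegal
(3,2): flips 2 -> legal
(3,5): no bracket -> illegal
(4,1): flips 2 -> legal
(5,1): no bracket -> illegal
(5,2): flips 1 -> legal
(5,3): flips 2 -> legal

Answer: (1,4) (2,2) (2,5) (3,2) (4,1) (5,2) (5,3)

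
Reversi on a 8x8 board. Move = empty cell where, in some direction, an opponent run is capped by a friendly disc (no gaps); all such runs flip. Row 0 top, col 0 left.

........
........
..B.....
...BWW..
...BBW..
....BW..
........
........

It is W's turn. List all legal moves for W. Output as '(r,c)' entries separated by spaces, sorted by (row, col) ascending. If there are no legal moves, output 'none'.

(1,1): flips 3 -> legal
(1,2): no bracket -> illegal
(1,3): no bracket -> illegal
(2,1): no bracket -> illegal
(2,3): no bracket -> illegal
(2,4): no bracket -> illegal
(3,1): no bracket -> illegal
(3,2): flips 1 -> legal
(4,2): flips 2 -> legal
(5,2): flips 1 -> legal
(5,3): flips 2 -> legal
(6,3): flips 1 -> legal
(6,4): flips 2 -> legal
(6,5): no bracket -> illegal

Answer: (1,1) (3,2) (4,2) (5,2) (5,3) (6,3) (6,4)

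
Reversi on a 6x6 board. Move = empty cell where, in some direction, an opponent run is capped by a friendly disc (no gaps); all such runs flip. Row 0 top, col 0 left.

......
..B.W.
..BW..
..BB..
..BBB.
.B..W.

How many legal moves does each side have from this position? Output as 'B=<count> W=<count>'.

-- B to move --
(0,3): no bracket -> illegal
(0,4): no bracket -> illegal
(0,5): flips 2 -> legal
(1,3): flips 1 -> legal
(1,5): no bracket -> illegal
(2,4): flips 1 -> legal
(2,5): no bracket -> illegal
(3,4): flips 1 -> legal
(4,5): no bracket -> illegal
(5,3): no bracket -> illegal
(5,5): no bracket -> illegal
B mobility = 4
-- W to move --
(0,1): flips 1 -> legal
(0,2): no bracket -> illegal
(0,3): no bracket -> illegal
(1,1): no bracket -> illegal
(1,3): no bracket -> illegal
(2,1): flips 3 -> legal
(2,4): no bracket -> illegal
(3,1): no bracket -> illegal
(3,4): flips 1 -> legal
(3,5): no bracket -> illegal
(4,0): no bracket -> illegal
(4,1): flips 1 -> legal
(4,5): no bracket -> illegal
(5,0): no bracket -> illegal
(5,2): no bracket -> illegal
(5,3): flips 2 -> legal
(5,5): no bracket -> illegal
W mobility = 5

Answer: B=4 W=5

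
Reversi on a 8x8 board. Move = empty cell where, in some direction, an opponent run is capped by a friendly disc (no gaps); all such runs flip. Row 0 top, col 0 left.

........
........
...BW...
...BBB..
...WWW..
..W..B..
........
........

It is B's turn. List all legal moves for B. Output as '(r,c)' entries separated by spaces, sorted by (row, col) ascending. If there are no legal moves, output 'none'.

(1,3): flips 1 -> legal
(1,4): flips 1 -> legal
(1,5): flips 1 -> legal
(2,5): flips 1 -> legal
(3,2): no bracket -> illegal
(3,6): no bracket -> illegal
(4,1): no bracket -> illegal
(4,2): no bracket -> illegal
(4,6): no bracket -> illegal
(5,1): no bracket -> illegal
(5,3): flips 2 -> legal
(5,4): flips 1 -> legal
(5,6): flips 1 -> legal
(6,1): flips 2 -> legal
(6,2): no bracket -> illegal
(6,3): no bracket -> illegal

Answer: (1,3) (1,4) (1,5) (2,5) (5,3) (5,4) (5,6) (6,1)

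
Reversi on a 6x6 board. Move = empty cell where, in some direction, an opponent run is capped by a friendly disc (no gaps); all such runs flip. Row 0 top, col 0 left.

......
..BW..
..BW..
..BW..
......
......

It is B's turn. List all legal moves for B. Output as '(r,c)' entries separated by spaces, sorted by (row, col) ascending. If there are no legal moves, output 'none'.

(0,2): no bracket -> illegal
(0,3): no bracket -> illegal
(0,4): flips 1 -> legal
(1,4): flips 2 -> legal
(2,4): flips 1 -> legal
(3,4): flips 2 -> legal
(4,2): no bracket -> illegal
(4,3): no bracket -> illegal
(4,4): flips 1 -> legal

Answer: (0,4) (1,4) (2,4) (3,4) (4,4)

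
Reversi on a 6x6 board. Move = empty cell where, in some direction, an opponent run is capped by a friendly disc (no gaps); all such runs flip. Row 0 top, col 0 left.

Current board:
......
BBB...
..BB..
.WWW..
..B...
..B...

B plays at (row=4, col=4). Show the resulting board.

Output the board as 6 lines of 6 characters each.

Answer: ......
BBB...
..BB..
.WWB..
..B.B.
..B...

Derivation:
Place B at (4,4); scan 8 dirs for brackets.
Dir NW: opp run (3,3) capped by B -> flip
Dir N: first cell '.' (not opp) -> no flip
Dir NE: first cell '.' (not opp) -> no flip
Dir W: first cell '.' (not opp) -> no flip
Dir E: first cell '.' (not opp) -> no flip
Dir SW: first cell '.' (not opp) -> no flip
Dir S: first cell '.' (not opp) -> no flip
Dir SE: first cell '.' (not opp) -> no flip
All flips: (3,3)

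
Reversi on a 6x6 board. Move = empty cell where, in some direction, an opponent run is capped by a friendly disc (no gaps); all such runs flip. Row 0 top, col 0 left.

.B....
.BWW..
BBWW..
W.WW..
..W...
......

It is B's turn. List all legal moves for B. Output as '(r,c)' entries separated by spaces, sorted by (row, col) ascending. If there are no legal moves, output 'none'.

(0,2): no bracket -> illegal
(0,3): flips 1 -> legal
(0,4): no bracket -> illegal
(1,4): flips 2 -> legal
(2,4): flips 2 -> legal
(3,1): no bracket -> illegal
(3,4): flips 2 -> legal
(4,0): flips 1 -> legal
(4,1): no bracket -> illegal
(4,3): flips 1 -> legal
(4,4): flips 2 -> legal
(5,1): no bracket -> illegal
(5,2): no bracket -> illegal
(5,3): no bracket -> illegal

Answer: (0,3) (1,4) (2,4) (3,4) (4,0) (4,3) (4,4)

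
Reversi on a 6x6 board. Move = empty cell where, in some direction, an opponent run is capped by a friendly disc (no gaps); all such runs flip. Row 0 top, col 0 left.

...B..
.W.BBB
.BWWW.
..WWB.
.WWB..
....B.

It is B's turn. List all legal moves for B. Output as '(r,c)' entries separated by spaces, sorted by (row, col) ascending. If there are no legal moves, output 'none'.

Answer: (0,1) (1,2) (2,5) (3,1) (3,5) (4,0) (5,0) (5,1)

Derivation:
(0,0): no bracket -> illegal
(0,1): flips 1 -> legal
(0,2): no bracket -> illegal
(1,0): no bracket -> illegal
(1,2): flips 1 -> legal
(2,0): no bracket -> illegal
(2,5): flips 3 -> legal
(3,0): no bracket -> illegal
(3,1): flips 3 -> legal
(3,5): flips 1 -> legal
(4,0): flips 2 -> legal
(4,4): no bracket -> illegal
(5,0): flips 3 -> legal
(5,1): flips 3 -> legal
(5,2): no bracket -> illegal
(5,3): no bracket -> illegal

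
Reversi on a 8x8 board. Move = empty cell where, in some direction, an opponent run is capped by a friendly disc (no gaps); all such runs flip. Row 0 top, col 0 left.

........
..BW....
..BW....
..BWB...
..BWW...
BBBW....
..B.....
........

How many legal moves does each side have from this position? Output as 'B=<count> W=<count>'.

-- B to move --
(0,2): no bracket -> illegal
(0,3): no bracket -> illegal
(0,4): flips 1 -> legal
(1,4): flips 2 -> legal
(2,4): flips 2 -> legal
(3,5): flips 2 -> legal
(4,5): flips 2 -> legal
(5,4): flips 3 -> legal
(5,5): flips 2 -> legal
(6,3): no bracket -> illegal
(6,4): flips 1 -> legal
B mobility = 8
-- W to move --
(0,1): flips 1 -> legal
(0,2): no bracket -> illegal
(0,3): no bracket -> illegal
(1,1): flips 2 -> legal
(2,1): flips 2 -> legal
(2,4): flips 1 -> legal
(2,5): flips 1 -> legal
(3,1): flips 3 -> legal
(3,5): flips 1 -> legal
(4,0): no bracket -> illegal
(4,1): flips 2 -> legal
(4,5): flips 1 -> legal
(6,0): flips 2 -> legal
(6,1): flips 1 -> legal
(6,3): no bracket -> illegal
(7,1): flips 1 -> legal
(7,2): no bracket -> illegal
(7,3): no bracket -> illegal
W mobility = 12

Answer: B=8 W=12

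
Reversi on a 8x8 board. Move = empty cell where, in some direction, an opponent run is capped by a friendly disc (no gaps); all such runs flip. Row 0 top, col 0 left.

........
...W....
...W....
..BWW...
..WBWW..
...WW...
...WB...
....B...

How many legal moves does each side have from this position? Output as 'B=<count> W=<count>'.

-- B to move --
(0,2): no bracket -> illegal
(0,3): flips 3 -> legal
(0,4): no bracket -> illegal
(1,2): no bracket -> illegal
(1,4): flips 1 -> legal
(2,2): no bracket -> illegal
(2,4): flips 3 -> legal
(2,5): flips 1 -> legal
(3,1): flips 2 -> legal
(3,5): flips 2 -> legal
(3,6): no bracket -> illegal
(4,1): flips 1 -> legal
(4,6): flips 2 -> legal
(5,1): no bracket -> illegal
(5,2): flips 2 -> legal
(5,5): no bracket -> illegal
(5,6): no bracket -> illegal
(6,2): flips 1 -> legal
(6,5): flips 1 -> legal
(7,2): no bracket -> illegal
(7,3): flips 2 -> legal
B mobility = 12
-- W to move --
(2,1): flips 2 -> legal
(2,2): flips 1 -> legal
(3,1): flips 1 -> legal
(4,1): flips 1 -> legal
(5,2): flips 1 -> legal
(5,5): no bracket -> illegal
(6,5): flips 1 -> legal
(7,3): no bracket -> illegal
(7,5): flips 1 -> legal
W mobility = 7

Answer: B=12 W=7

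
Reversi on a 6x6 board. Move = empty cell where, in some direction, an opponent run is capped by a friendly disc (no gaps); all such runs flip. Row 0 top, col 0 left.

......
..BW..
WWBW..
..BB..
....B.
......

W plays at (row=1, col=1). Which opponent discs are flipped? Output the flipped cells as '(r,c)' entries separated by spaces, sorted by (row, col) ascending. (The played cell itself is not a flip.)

Answer: (1,2)

Derivation:
Dir NW: first cell '.' (not opp) -> no flip
Dir N: first cell '.' (not opp) -> no flip
Dir NE: first cell '.' (not opp) -> no flip
Dir W: first cell '.' (not opp) -> no flip
Dir E: opp run (1,2) capped by W -> flip
Dir SW: first cell 'W' (not opp) -> no flip
Dir S: first cell 'W' (not opp) -> no flip
Dir SE: opp run (2,2) (3,3) (4,4), next='.' -> no flip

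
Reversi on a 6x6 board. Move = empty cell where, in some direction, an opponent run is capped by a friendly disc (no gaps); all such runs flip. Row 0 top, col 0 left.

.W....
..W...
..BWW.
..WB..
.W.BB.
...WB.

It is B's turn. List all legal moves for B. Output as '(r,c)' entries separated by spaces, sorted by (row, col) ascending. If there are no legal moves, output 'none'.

(0,0): no bracket -> illegal
(0,2): flips 1 -> legal
(0,3): no bracket -> illegal
(1,0): no bracket -> illegal
(1,1): no bracket -> illegal
(1,3): flips 1 -> legal
(1,4): no bracket -> illegal
(1,5): flips 1 -> legal
(2,1): flips 1 -> legal
(2,5): flips 2 -> legal
(3,0): no bracket -> illegal
(3,1): flips 1 -> legal
(3,4): no bracket -> illegal
(3,5): no bracket -> illegal
(4,0): no bracket -> illegal
(4,2): flips 1 -> legal
(5,0): no bracket -> illegal
(5,1): no bracket -> illegal
(5,2): flips 1 -> legal

Answer: (0,2) (1,3) (1,5) (2,1) (2,5) (3,1) (4,2) (5,2)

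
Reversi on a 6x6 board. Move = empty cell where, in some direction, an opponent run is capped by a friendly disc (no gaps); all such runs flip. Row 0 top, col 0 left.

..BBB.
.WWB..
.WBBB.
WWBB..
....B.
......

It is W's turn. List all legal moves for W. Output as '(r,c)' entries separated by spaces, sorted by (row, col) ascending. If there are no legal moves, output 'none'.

Answer: (1,4) (2,5) (3,4) (4,2) (4,3) (5,5)

Derivation:
(0,1): no bracket -> illegal
(0,5): no bracket -> illegal
(1,4): flips 1 -> legal
(1,5): no bracket -> illegal
(2,5): flips 3 -> legal
(3,4): flips 3 -> legal
(3,5): no bracket -> illegal
(4,1): no bracket -> illegal
(4,2): flips 2 -> legal
(4,3): flips 1 -> legal
(4,5): no bracket -> illegal
(5,3): no bracket -> illegal
(5,4): no bracket -> illegal
(5,5): flips 3 -> legal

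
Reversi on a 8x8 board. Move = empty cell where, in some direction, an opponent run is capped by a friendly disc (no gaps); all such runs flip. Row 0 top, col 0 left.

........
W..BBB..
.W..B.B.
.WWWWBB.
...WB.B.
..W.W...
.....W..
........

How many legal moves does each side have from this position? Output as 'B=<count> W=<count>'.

-- B to move --
(0,0): no bracket -> illegal
(0,1): no bracket -> illegal
(1,1): no bracket -> illegal
(1,2): no bracket -> illegal
(2,0): no bracket -> illegal
(2,2): flips 1 -> legal
(2,3): no bracket -> illegal
(2,5): no bracket -> illegal
(3,0): flips 4 -> legal
(4,0): no bracket -> illegal
(4,1): no bracket -> illegal
(4,2): flips 2 -> legal
(4,5): no bracket -> illegal
(5,1): no bracket -> illegal
(5,3): no bracket -> illegal
(5,5): no bracket -> illegal
(5,6): no bracket -> illegal
(6,1): no bracket -> illegal
(6,2): no bracket -> illegal
(6,3): no bracket -> illegal
(6,4): flips 1 -> legal
(6,6): no bracket -> illegal
(7,4): no bracket -> illegal
(7,5): no bracket -> illegal
(7,6): no bracket -> illegal
B mobility = 4
-- W to move --
(0,2): no bracket -> illegal
(0,3): no bracket -> illegal
(0,4): flips 2 -> legal
(0,5): no bracket -> illegal
(0,6): flips 2 -> legal
(1,2): no bracket -> illegal
(1,6): no bracket -> illegal
(1,7): no bracket -> illegal
(2,2): no bracket -> illegal
(2,3): no bracket -> illegal
(2,5): no bracket -> illegal
(2,7): no bracket -> illegal
(3,7): flips 2 -> legal
(4,5): flips 1 -> legal
(4,7): no bracket -> illegal
(5,3): no bracket -> illegal
(5,5): flips 1 -> legal
(5,6): no bracket -> illegal
(5,7): no bracket -> illegal
W mobility = 5

Answer: B=4 W=5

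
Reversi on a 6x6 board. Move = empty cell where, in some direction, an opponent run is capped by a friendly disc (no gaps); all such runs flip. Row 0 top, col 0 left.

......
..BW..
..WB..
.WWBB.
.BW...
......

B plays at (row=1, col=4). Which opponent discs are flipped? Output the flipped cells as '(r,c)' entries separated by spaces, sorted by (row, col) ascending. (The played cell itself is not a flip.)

Dir NW: first cell '.' (not opp) -> no flip
Dir N: first cell '.' (not opp) -> no flip
Dir NE: first cell '.' (not opp) -> no flip
Dir W: opp run (1,3) capped by B -> flip
Dir E: first cell '.' (not opp) -> no flip
Dir SW: first cell 'B' (not opp) -> no flip
Dir S: first cell '.' (not opp) -> no flip
Dir SE: first cell '.' (not opp) -> no flip

Answer: (1,3)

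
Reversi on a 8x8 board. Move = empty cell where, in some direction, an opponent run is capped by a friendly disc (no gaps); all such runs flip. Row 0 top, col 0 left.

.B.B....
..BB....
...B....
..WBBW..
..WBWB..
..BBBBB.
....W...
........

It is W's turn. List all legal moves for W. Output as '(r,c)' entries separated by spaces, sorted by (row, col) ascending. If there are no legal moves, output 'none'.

(0,0): no bracket -> illegal
(0,2): no bracket -> illegal
(0,4): no bracket -> illegal
(1,0): no bracket -> illegal
(1,1): no bracket -> illegal
(1,4): flips 1 -> legal
(2,1): no bracket -> illegal
(2,2): flips 1 -> legal
(2,4): flips 2 -> legal
(2,5): no bracket -> illegal
(3,6): no bracket -> illegal
(4,1): no bracket -> illegal
(4,6): flips 2 -> legal
(4,7): no bracket -> illegal
(5,1): no bracket -> illegal
(5,7): no bracket -> illegal
(6,1): no bracket -> illegal
(6,2): flips 2 -> legal
(6,3): no bracket -> illegal
(6,5): flips 4 -> legal
(6,6): flips 1 -> legal
(6,7): no bracket -> illegal

Answer: (1,4) (2,2) (2,4) (4,6) (6,2) (6,5) (6,6)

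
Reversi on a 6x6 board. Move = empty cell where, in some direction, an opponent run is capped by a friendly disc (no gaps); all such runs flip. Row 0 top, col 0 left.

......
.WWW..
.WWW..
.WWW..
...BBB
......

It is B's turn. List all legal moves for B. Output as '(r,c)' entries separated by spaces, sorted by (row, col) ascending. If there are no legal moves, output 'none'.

Answer: (0,0) (0,3) (1,0)

Derivation:
(0,0): flips 3 -> legal
(0,1): no bracket -> illegal
(0,2): no bracket -> illegal
(0,3): flips 3 -> legal
(0,4): no bracket -> illegal
(1,0): flips 2 -> legal
(1,4): no bracket -> illegal
(2,0): no bracket -> illegal
(2,4): no bracket -> illegal
(3,0): no bracket -> illegal
(3,4): no bracket -> illegal
(4,0): no bracket -> illegal
(4,1): no bracket -> illegal
(4,2): no bracket -> illegal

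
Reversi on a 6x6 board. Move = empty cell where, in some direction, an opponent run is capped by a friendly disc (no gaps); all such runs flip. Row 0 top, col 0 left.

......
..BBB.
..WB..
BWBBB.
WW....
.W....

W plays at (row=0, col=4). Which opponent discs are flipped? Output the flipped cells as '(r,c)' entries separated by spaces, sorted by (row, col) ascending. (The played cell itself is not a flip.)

Answer: (1,3)

Derivation:
Dir NW: edge -> no flip
Dir N: edge -> no flip
Dir NE: edge -> no flip
Dir W: first cell '.' (not opp) -> no flip
Dir E: first cell '.' (not opp) -> no flip
Dir SW: opp run (1,3) capped by W -> flip
Dir S: opp run (1,4), next='.' -> no flip
Dir SE: first cell '.' (not opp) -> no flip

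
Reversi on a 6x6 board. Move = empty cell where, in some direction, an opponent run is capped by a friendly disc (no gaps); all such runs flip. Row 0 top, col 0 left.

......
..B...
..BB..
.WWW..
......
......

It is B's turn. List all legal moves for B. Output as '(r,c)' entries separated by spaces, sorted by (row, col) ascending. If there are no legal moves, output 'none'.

(2,0): no bracket -> illegal
(2,1): no bracket -> illegal
(2,4): no bracket -> illegal
(3,0): no bracket -> illegal
(3,4): no bracket -> illegal
(4,0): flips 1 -> legal
(4,1): flips 1 -> legal
(4,2): flips 1 -> legal
(4,3): flips 1 -> legal
(4,4): flips 1 -> legal

Answer: (4,0) (4,1) (4,2) (4,3) (4,4)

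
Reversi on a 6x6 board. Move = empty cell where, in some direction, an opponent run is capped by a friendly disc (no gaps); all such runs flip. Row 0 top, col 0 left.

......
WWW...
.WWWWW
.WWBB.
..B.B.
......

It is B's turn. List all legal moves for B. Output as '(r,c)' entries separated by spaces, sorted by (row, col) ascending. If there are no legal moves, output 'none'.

(0,0): flips 2 -> legal
(0,1): flips 2 -> legal
(0,2): flips 3 -> legal
(0,3): no bracket -> illegal
(1,3): flips 1 -> legal
(1,4): flips 1 -> legal
(1,5): flips 1 -> legal
(2,0): flips 1 -> legal
(3,0): flips 2 -> legal
(3,5): no bracket -> illegal
(4,0): no bracket -> illegal
(4,1): no bracket -> illegal
(4,3): no bracket -> illegal

Answer: (0,0) (0,1) (0,2) (1,3) (1,4) (1,5) (2,0) (3,0)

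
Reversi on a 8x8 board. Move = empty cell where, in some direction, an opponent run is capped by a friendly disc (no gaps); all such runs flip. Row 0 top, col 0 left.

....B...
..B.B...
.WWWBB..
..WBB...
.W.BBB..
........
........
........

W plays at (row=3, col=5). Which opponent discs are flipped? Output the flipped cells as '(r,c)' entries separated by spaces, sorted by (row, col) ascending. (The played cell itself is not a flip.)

Dir NW: opp run (2,4), next='.' -> no flip
Dir N: opp run (2,5), next='.' -> no flip
Dir NE: first cell '.' (not opp) -> no flip
Dir W: opp run (3,4) (3,3) capped by W -> flip
Dir E: first cell '.' (not opp) -> no flip
Dir SW: opp run (4,4), next='.' -> no flip
Dir S: opp run (4,5), next='.' -> no flip
Dir SE: first cell '.' (not opp) -> no flip

Answer: (3,3) (3,4)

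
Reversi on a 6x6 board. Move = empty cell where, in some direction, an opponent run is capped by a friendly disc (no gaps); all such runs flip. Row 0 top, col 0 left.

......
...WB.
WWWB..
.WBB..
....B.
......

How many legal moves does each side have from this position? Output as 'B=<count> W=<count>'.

Answer: B=5 W=6

Derivation:
-- B to move --
(0,2): no bracket -> illegal
(0,3): flips 1 -> legal
(0,4): no bracket -> illegal
(1,0): flips 1 -> legal
(1,1): flips 1 -> legal
(1,2): flips 2 -> legal
(2,4): no bracket -> illegal
(3,0): flips 1 -> legal
(4,0): no bracket -> illegal
(4,1): no bracket -> illegal
(4,2): no bracket -> illegal
B mobility = 5
-- W to move --
(0,3): no bracket -> illegal
(0,4): no bracket -> illegal
(0,5): no bracket -> illegal
(1,2): no bracket -> illegal
(1,5): flips 1 -> legal
(2,4): flips 1 -> legal
(2,5): no bracket -> illegal
(3,4): flips 2 -> legal
(3,5): no bracket -> illegal
(4,1): no bracket -> illegal
(4,2): flips 1 -> legal
(4,3): flips 3 -> legal
(4,5): no bracket -> illegal
(5,3): no bracket -> illegal
(5,4): no bracket -> illegal
(5,5): flips 2 -> legal
W mobility = 6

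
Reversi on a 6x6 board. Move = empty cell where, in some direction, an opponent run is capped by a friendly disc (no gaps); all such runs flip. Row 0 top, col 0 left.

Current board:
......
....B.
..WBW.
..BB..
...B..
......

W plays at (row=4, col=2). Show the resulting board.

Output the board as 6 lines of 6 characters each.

Answer: ......
....B.
..WBW.
..WW..
..WB..
......

Derivation:
Place W at (4,2); scan 8 dirs for brackets.
Dir NW: first cell '.' (not opp) -> no flip
Dir N: opp run (3,2) capped by W -> flip
Dir NE: opp run (3,3) capped by W -> flip
Dir W: first cell '.' (not opp) -> no flip
Dir E: opp run (4,3), next='.' -> no flip
Dir SW: first cell '.' (not opp) -> no flip
Dir S: first cell '.' (not opp) -> no flip
Dir SE: first cell '.' (not opp) -> no flip
All flips: (3,2) (3,3)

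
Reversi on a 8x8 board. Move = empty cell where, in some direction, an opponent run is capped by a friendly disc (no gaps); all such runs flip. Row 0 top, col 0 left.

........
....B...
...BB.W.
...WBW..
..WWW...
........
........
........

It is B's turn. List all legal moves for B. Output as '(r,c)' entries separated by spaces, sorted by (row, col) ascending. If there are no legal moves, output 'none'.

(1,5): no bracket -> illegal
(1,6): no bracket -> illegal
(1,7): no bracket -> illegal
(2,2): no bracket -> illegal
(2,5): no bracket -> illegal
(2,7): no bracket -> illegal
(3,1): no bracket -> illegal
(3,2): flips 1 -> legal
(3,6): flips 1 -> legal
(3,7): no bracket -> illegal
(4,1): no bracket -> illegal
(4,5): no bracket -> illegal
(4,6): flips 1 -> legal
(5,1): flips 2 -> legal
(5,2): flips 1 -> legal
(5,3): flips 2 -> legal
(5,4): flips 1 -> legal
(5,5): no bracket -> illegal

Answer: (3,2) (3,6) (4,6) (5,1) (5,2) (5,3) (5,4)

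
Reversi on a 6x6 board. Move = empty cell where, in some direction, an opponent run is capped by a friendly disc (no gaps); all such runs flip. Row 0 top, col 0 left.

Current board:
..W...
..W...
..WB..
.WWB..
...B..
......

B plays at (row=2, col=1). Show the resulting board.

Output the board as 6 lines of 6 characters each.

Place B at (2,1); scan 8 dirs for brackets.
Dir NW: first cell '.' (not opp) -> no flip
Dir N: first cell '.' (not opp) -> no flip
Dir NE: opp run (1,2), next='.' -> no flip
Dir W: first cell '.' (not opp) -> no flip
Dir E: opp run (2,2) capped by B -> flip
Dir SW: first cell '.' (not opp) -> no flip
Dir S: opp run (3,1), next='.' -> no flip
Dir SE: opp run (3,2) capped by B -> flip
All flips: (2,2) (3,2)

Answer: ..W...
..W...
.BBB..
.WBB..
...B..
......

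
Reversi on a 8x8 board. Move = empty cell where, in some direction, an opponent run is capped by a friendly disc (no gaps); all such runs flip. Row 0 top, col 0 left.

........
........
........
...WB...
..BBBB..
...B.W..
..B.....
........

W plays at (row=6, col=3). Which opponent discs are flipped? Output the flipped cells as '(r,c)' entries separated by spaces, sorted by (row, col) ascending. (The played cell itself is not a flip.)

Answer: (4,3) (5,3)

Derivation:
Dir NW: first cell '.' (not opp) -> no flip
Dir N: opp run (5,3) (4,3) capped by W -> flip
Dir NE: first cell '.' (not opp) -> no flip
Dir W: opp run (6,2), next='.' -> no flip
Dir E: first cell '.' (not opp) -> no flip
Dir SW: first cell '.' (not opp) -> no flip
Dir S: first cell '.' (not opp) -> no flip
Dir SE: first cell '.' (not opp) -> no flip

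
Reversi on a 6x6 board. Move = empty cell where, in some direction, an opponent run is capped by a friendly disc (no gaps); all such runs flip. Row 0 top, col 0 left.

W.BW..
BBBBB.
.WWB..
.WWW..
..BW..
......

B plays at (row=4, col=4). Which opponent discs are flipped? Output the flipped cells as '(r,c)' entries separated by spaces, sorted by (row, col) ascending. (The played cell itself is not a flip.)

Answer: (2,2) (3,3) (4,3)

Derivation:
Dir NW: opp run (3,3) (2,2) capped by B -> flip
Dir N: first cell '.' (not opp) -> no flip
Dir NE: first cell '.' (not opp) -> no flip
Dir W: opp run (4,3) capped by B -> flip
Dir E: first cell '.' (not opp) -> no flip
Dir SW: first cell '.' (not opp) -> no flip
Dir S: first cell '.' (not opp) -> no flip
Dir SE: first cell '.' (not opp) -> no flip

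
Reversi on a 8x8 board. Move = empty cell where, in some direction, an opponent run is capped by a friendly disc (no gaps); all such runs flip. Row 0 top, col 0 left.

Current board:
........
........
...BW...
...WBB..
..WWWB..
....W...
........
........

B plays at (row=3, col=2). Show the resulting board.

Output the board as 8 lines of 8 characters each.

Place B at (3,2); scan 8 dirs for brackets.
Dir NW: first cell '.' (not opp) -> no flip
Dir N: first cell '.' (not opp) -> no flip
Dir NE: first cell 'B' (not opp) -> no flip
Dir W: first cell '.' (not opp) -> no flip
Dir E: opp run (3,3) capped by B -> flip
Dir SW: first cell '.' (not opp) -> no flip
Dir S: opp run (4,2), next='.' -> no flip
Dir SE: opp run (4,3) (5,4), next='.' -> no flip
All flips: (3,3)

Answer: ........
........
...BW...
..BBBB..
..WWWB..
....W...
........
........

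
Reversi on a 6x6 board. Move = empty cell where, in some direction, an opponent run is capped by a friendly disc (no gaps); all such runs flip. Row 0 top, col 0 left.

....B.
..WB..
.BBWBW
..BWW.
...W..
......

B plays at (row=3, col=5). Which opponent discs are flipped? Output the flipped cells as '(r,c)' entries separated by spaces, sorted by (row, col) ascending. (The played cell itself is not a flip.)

Dir NW: first cell 'B' (not opp) -> no flip
Dir N: opp run (2,5), next='.' -> no flip
Dir NE: edge -> no flip
Dir W: opp run (3,4) (3,3) capped by B -> flip
Dir E: edge -> no flip
Dir SW: first cell '.' (not opp) -> no flip
Dir S: first cell '.' (not opp) -> no flip
Dir SE: edge -> no flip

Answer: (3,3) (3,4)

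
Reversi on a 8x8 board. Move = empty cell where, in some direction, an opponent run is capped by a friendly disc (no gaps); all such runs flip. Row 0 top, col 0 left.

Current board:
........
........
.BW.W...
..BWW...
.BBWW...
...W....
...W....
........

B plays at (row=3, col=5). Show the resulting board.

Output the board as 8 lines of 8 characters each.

Answer: ........
........
.BW.W...
..BBBB..
.BBWW...
...W....
...W....
........

Derivation:
Place B at (3,5); scan 8 dirs for brackets.
Dir NW: opp run (2,4), next='.' -> no flip
Dir N: first cell '.' (not opp) -> no flip
Dir NE: first cell '.' (not opp) -> no flip
Dir W: opp run (3,4) (3,3) capped by B -> flip
Dir E: first cell '.' (not opp) -> no flip
Dir SW: opp run (4,4) (5,3), next='.' -> no flip
Dir S: first cell '.' (not opp) -> no flip
Dir SE: first cell '.' (not opp) -> no flip
All flips: (3,3) (3,4)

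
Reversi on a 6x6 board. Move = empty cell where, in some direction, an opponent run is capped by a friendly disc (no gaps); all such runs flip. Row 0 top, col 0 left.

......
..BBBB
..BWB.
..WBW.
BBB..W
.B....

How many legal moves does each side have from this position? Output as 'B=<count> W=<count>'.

Answer: B=3 W=10

Derivation:
-- B to move --
(2,1): no bracket -> illegal
(2,5): no bracket -> illegal
(3,1): flips 1 -> legal
(3,5): flips 1 -> legal
(4,3): no bracket -> illegal
(4,4): flips 1 -> legal
(5,4): no bracket -> illegal
(5,5): no bracket -> illegal
B mobility = 3
-- W to move --
(0,1): flips 1 -> legal
(0,2): flips 2 -> legal
(0,3): flips 1 -> legal
(0,4): flips 2 -> legal
(0,5): flips 1 -> legal
(1,1): no bracket -> illegal
(2,1): flips 1 -> legal
(2,5): flips 1 -> legal
(3,0): no bracket -> illegal
(3,1): no bracket -> illegal
(3,5): no bracket -> illegal
(4,3): flips 1 -> legal
(4,4): no bracket -> illegal
(5,0): flips 1 -> legal
(5,2): flips 1 -> legal
(5,3): no bracket -> illegal
W mobility = 10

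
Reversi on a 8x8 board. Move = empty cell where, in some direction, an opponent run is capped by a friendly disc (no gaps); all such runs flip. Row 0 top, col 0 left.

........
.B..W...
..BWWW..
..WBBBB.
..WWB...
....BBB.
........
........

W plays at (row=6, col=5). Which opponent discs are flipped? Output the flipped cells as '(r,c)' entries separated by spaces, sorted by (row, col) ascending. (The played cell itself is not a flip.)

Answer: (5,4)

Derivation:
Dir NW: opp run (5,4) capped by W -> flip
Dir N: opp run (5,5), next='.' -> no flip
Dir NE: opp run (5,6), next='.' -> no flip
Dir W: first cell '.' (not opp) -> no flip
Dir E: first cell '.' (not opp) -> no flip
Dir SW: first cell '.' (not opp) -> no flip
Dir S: first cell '.' (not opp) -> no flip
Dir SE: first cell '.' (not opp) -> no flip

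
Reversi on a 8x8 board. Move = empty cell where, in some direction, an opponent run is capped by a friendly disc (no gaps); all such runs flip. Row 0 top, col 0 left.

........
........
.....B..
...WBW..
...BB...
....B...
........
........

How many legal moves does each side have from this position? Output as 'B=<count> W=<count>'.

-- B to move --
(2,2): flips 1 -> legal
(2,3): flips 1 -> legal
(2,4): no bracket -> illegal
(2,6): flips 1 -> legal
(3,2): flips 1 -> legal
(3,6): flips 1 -> legal
(4,2): no bracket -> illegal
(4,5): flips 1 -> legal
(4,6): no bracket -> illegal
B mobility = 6
-- W to move --
(1,4): no bracket -> illegal
(1,5): flips 1 -> legal
(1,6): no bracket -> illegal
(2,3): no bracket -> illegal
(2,4): no bracket -> illegal
(2,6): no bracket -> illegal
(3,2): no bracket -> illegal
(3,6): no bracket -> illegal
(4,2): no bracket -> illegal
(4,5): no bracket -> illegal
(5,2): no bracket -> illegal
(5,3): flips 2 -> legal
(5,5): flips 1 -> legal
(6,3): no bracket -> illegal
(6,4): no bracket -> illegal
(6,5): no bracket -> illegal
W mobility = 3

Answer: B=6 W=3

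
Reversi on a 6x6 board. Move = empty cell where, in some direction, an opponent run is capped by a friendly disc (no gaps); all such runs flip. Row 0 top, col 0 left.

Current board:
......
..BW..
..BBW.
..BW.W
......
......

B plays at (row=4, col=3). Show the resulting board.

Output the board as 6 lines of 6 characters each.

Answer: ......
..BW..
..BBW.
..BB.W
...B..
......

Derivation:
Place B at (4,3); scan 8 dirs for brackets.
Dir NW: first cell 'B' (not opp) -> no flip
Dir N: opp run (3,3) capped by B -> flip
Dir NE: first cell '.' (not opp) -> no flip
Dir W: first cell '.' (not opp) -> no flip
Dir E: first cell '.' (not opp) -> no flip
Dir SW: first cell '.' (not opp) -> no flip
Dir S: first cell '.' (not opp) -> no flip
Dir SE: first cell '.' (not opp) -> no flip
All flips: (3,3)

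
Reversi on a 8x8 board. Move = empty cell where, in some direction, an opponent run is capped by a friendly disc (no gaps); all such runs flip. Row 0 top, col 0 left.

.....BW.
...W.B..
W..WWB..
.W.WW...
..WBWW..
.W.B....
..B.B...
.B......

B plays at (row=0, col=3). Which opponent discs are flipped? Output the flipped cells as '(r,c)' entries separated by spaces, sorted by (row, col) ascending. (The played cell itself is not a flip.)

Answer: (1,3) (2,3) (3,3)

Derivation:
Dir NW: edge -> no flip
Dir N: edge -> no flip
Dir NE: edge -> no flip
Dir W: first cell '.' (not opp) -> no flip
Dir E: first cell '.' (not opp) -> no flip
Dir SW: first cell '.' (not opp) -> no flip
Dir S: opp run (1,3) (2,3) (3,3) capped by B -> flip
Dir SE: first cell '.' (not opp) -> no flip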